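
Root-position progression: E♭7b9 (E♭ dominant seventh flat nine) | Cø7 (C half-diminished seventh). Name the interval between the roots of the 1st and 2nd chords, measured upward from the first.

The roots are E♭ and C.
Counting 6 letters and 9 half steps from E♭ gives a major sixth.

major 6th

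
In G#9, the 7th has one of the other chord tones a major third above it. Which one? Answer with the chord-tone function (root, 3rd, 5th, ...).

G#9 (G# dominant ninth) is spelled G#-B#-D#-F#-A#.
The 7th is F#. A major third above F# is A#.
A# is the chord's 9th.

9th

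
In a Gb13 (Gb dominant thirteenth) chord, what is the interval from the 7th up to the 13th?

Gb13 is spelled Gb, Bb, Db, Fb, Ab, Eb.
That puts Fb below Eb.
Counting 7 letters and 11 half steps from Fb gives a major seventh.

major seventh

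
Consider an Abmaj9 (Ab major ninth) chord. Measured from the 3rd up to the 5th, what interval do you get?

The chord tones of Abmaj9 are Ab-C-Eb-G-Bb.
3rd = C; 5th = Eb.
From C to Eb: 3 semitones over a third = minor.

m3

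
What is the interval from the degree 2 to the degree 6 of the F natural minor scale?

Spelling the F natural minor scale: F G A♭ B♭ C D♭ E♭.
So we need the interval from G up to D♭.
From G to D♭: 6 semitones over a fifth = diminished.

diminished fifth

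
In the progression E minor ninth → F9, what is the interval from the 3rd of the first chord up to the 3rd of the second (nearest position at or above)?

M2

The 3rd of E minor ninth is G; the 3rd of F9 is A.
G up to A spans 2 letter names and 2 semitones — a major second.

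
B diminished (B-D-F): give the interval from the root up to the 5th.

diminished fifth

That puts B below F.
5 letter names make it a fifth; at 6 semitones (a half step narrower than perfect) the quality is diminished.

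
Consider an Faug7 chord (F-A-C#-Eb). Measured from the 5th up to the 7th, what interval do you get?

diminished 3rd

That puts C# below Eb.
From C# to Eb: 2 semitones over a third = diminished.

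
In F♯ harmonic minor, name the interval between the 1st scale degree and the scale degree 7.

The scale runs F♯ G♯ A B C♯ D E♯.
The 1st scale degree is F♯ and the 7th scale degree is E♯.
Counting 7 letters and 11 half steps from F♯ gives a major seventh.

M7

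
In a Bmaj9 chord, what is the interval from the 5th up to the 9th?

The chord tones of Bmaj9 are B–D#–F#–A#–C#.
That puts F# below C#.
F# up to C# spans 5 letter names and 7 semitones — a perfect fifth.

P5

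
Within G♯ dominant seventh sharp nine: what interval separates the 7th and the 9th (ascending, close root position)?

augmented third

G♯7#9 is spelled G♯-B♯-D♯-F♯-A𝄪.
So we need the interval from F♯ up to A𝄪.
F♯ up to A𝄪 is 5 semitones, a half step wider than a major third, so the interval is augmented.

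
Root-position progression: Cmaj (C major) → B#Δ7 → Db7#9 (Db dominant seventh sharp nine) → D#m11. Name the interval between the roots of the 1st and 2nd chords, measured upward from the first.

The roots are C and B#.
C up to B# is 12 semitones, a half step wider than a major seventh, so the interval is augmented.

augmented 7th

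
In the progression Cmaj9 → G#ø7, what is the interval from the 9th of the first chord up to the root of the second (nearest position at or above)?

augmented fourth

Cmaj9 has D as its 9th, and G#ø7 has G# as its root.
4 letter names make it a fourth; at 6 semitones (a half step wider than perfect) the quality is augmented.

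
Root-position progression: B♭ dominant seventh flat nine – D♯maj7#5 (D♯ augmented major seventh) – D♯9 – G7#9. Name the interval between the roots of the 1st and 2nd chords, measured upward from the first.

The roots are B♭ and D♯.
3 letter names make it a third; at 5 semitones (a half step wider than major) the quality is augmented.

augmented third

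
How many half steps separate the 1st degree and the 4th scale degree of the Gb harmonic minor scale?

The scale is Gb Ab Bbb Cb Db Ebb F.
Gb up to Cb is a perfect fourth — 5 semitones.

5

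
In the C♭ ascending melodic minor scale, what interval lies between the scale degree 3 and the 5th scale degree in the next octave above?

M10

The scale runs C♭ D♭ E𝄫 F♭ G♭ A♭ B♭.
So we need the interval from E𝄫 up to G♭.
E𝄫 up to G♭ spans 10 letter names and 16 semitones — a major tenth.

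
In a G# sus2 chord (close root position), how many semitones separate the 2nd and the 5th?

G#sus2: G#, A#, D#.
A# to D# is a perfect fourth: 5 semitones.

5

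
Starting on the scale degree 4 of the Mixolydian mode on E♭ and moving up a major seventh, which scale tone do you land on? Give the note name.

G

The scale is E♭ F G A♭ B♭ C D♭.
The scale degree 4 is A♭; a major seventh above that is G — scale degree 3.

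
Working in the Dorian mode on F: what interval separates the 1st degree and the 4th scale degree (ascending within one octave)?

perfect fourth

Spelling the Dorian mode on F: F G Ab Bb C D Eb.
So we need the interval from F up to Bb.
Counting 4 letters and 5 half steps from F gives a perfect fourth.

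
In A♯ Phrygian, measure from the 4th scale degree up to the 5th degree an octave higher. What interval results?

Spelling A♯ Phrygian: A♯ B C♯ D♯ E♯ F♯ G♯.
So we need the interval from D♯ up to E♯.
Counting 9 letters and 14 half steps from D♯ gives a major ninth.

major 9th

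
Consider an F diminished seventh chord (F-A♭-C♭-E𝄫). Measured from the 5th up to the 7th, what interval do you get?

minor third

So we need the interval from C♭ up to E𝄫.
From C♭ to E𝄫: 3 semitones over a third = minor.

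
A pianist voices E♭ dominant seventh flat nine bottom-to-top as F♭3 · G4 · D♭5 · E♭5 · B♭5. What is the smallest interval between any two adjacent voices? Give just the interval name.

Adjacent intervals: F♭3→G4 = augmented ninth; G4→D♭5 = diminished fifth; D♭5→E♭5 = major second; E♭5→B♭5 = perfect fifth.
The smallest is D♭5 to E♭5, a major second (2 semitones).

M2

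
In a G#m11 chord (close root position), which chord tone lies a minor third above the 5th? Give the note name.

The chord tones of G#m11 are G#, B, D#, F#, A#, C#.
The 5th is D#. A minor third above D# is F#.
F# is the chord's 7th.

F#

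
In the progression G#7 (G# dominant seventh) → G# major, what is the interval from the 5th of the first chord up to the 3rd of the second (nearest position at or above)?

G#7 (G# dominant seventh) has D# as its 5th, and G# major has B# as its 3rd.
Counting 6 letters and 9 half steps from D# gives a major sixth.

major sixth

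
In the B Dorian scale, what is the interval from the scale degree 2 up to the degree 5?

P4

Spelling the B Dorian scale: B C♯ D E F♯ G♯ A.
That puts C♯ below F♯.
Counting 4 letters and 5 half steps from C♯ gives a perfect fourth.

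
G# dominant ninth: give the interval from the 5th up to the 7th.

G# dominant ninth is spelled G#–B#–D#–F#–A#.
So we need the interval from D# up to F#.
D# up to F# is 3 semitones, a half step narrower than a major third, so the interval is minor.

minor 3rd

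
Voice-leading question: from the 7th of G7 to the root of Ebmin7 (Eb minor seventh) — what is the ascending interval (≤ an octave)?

minor 7th

G7 has F as its 7th, and Ebmin7 (Eb minor seventh) has Eb as its root.
F up to Eb is 10 semitones, a half step narrower than a major seventh, so the interval is minor.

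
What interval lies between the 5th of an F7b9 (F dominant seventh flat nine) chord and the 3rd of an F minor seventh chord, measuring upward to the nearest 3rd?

m6

F7b9 (F dominant seventh flat nine) has C as its 5th, and F minor seventh has Ab as its 3rd.
C up to Ab is 8 semitones, a half step narrower than a major sixth, so the interval is minor.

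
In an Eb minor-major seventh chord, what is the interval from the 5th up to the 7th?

Spelling the chord: Eb-Gb-Bb-D.
So we need the interval from Bb up to D.
From Bb to D is 4 semitones, exactly the major third.

major 3rd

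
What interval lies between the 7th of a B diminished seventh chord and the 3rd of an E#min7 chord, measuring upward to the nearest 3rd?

A7

B diminished seventh has Ab as its 7th, and E#min7 has G# as its 3rd.
From Ab to G#: 12 semitones over a seventh = augmented.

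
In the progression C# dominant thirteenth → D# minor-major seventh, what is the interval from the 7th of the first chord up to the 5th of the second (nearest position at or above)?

M7

C# dominant thirteenth has B as its 7th, and D# minor-major seventh has A# as its 5th.
Counting 7 letters and 11 half steps from B gives a major seventh.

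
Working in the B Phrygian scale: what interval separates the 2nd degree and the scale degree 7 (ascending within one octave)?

major sixth

Spelling the B Phrygian scale: B C D E F# G A.
So we need the interval from C up to A.
C up to A spans 6 letter names and 9 semitones — a major sixth.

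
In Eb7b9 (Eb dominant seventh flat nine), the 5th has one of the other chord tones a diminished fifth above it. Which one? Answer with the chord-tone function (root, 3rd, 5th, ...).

9th

Spelling the chord: Eb, G, Bb, Db, Fb.
The 5th is Bb. A diminished fifth above Bb is Fb.
Fb is the chord's 9th.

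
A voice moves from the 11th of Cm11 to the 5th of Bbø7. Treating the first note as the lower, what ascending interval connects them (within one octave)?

diminished octave

The 11th of Cm11 is F; the 5th of Bbø7 is Fb.
8 letter names make it an octave; at 11 semitones (a half step narrower than perfect) the quality is diminished.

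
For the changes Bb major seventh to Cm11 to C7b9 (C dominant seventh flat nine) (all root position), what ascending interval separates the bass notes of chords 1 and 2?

M2

The roots are Bb and C.
Bb up to C spans 2 letter names and 2 semitones — a major second.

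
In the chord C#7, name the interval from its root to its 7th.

The chord tones of C#7 are C# E# G# B.
That puts C# below B.
From C# to B: 10 semitones over a seventh = minor.

minor seventh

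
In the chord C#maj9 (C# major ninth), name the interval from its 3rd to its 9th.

minor seventh

Spelling the chord: C# E# G# B# D#.
The 3rd is E# and the 9th is D#.
E# up to D# is 10 semitones, a half step narrower than a major seventh, so the interval is minor.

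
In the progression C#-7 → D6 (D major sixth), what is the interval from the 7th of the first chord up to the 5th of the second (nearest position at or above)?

minor 7th

C#-7 has B as its 7th, and D6 (D major sixth) has A as its 5th.
7 letter names make it a seventh; at 10 semitones (a half step narrower than major) the quality is minor.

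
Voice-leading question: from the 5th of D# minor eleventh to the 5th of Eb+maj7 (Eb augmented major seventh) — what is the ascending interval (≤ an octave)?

The 5th of D# minor eleventh is A#; the 5th of Eb+maj7 (Eb augmented major seventh) is B.
2 letter names make it a second; at 1 semitone (a half step narrower than major) the quality is minor.

minor second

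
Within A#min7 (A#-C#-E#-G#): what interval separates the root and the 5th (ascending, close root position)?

P5

The root is A# and the 5th is E#.
Counting 5 letters and 7 half steps from A# gives a perfect fifth.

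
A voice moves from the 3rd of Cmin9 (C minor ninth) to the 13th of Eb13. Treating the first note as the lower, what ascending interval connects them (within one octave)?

The 3rd of Cmin9 (C minor ninth) is Eb; the 13th of Eb13 is C.
Eb up to C spans 6 letter names and 9 semitones — a major sixth.

M6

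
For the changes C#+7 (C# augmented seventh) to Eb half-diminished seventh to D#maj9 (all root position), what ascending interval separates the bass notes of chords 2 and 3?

augmented 7th

The roots are Eb and D#.
From Eb to D#: 12 semitones over a seventh = augmented.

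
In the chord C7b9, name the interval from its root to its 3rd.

major third

C dominant seventh flat nine is spelled C-E-G-Bb-Db.
So we need the interval from C up to E.
From C to E is 4 semitones, exactly the major third.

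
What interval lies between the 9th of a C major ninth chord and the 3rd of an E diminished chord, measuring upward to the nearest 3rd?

C major ninth has D as its 9th, and E diminished has G as its 3rd.
D up to G spans 4 letter names and 5 semitones — a perfect fourth.

perfect fourth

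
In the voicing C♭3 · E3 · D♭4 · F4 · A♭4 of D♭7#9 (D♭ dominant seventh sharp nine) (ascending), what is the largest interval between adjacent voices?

Adjacent intervals: C♭3→E3 = augmented third; E3→D♭4 = diminished seventh; D♭4→F4 = major third; F4→A♭4 = minor third.
The largest is E3 to D♭4, a diminished seventh (9 semitones).

d7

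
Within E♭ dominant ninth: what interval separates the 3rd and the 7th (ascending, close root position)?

diminished fifth

The chord tones of E♭9 are E♭-G-B♭-D♭-F.
So we need the interval from G up to D♭.
From G to D♭: 6 semitones over a fifth = diminished.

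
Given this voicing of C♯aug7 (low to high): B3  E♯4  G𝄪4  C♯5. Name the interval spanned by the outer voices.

major ninth

The outer voices are B3 and C♯5.
From B to C♯ is 14 semitones, exactly the major ninth.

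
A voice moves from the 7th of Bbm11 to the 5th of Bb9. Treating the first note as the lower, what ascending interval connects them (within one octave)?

major 6th

Bbm11 has Ab as its 7th, and Bb9 has F as its 5th.
Counting 6 letters and 9 half steps from Ab gives a major sixth.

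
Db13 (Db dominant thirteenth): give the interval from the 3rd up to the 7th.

diminished 5th

Spelling the chord: Db-F-Ab-Cb-Eb-Bb.
That puts F below Cb.
From F to Cb: 6 semitones over a fifth = diminished.
This 3–7 tritone is the characteristic tension at the heart of the dominant sound.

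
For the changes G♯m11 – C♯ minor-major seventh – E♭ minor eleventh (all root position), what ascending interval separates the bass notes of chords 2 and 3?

The roots are C♯ and E♭.
3 letter names make it a third; at 2 semitones (a whole step narrower than major) the quality is diminished.

diminished 3rd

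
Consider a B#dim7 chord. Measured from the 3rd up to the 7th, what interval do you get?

diminished 5th

B#dim7 (B# diminished seventh): B#–D#–F#–A.
3rd = D#; 7th = A.
From D# to A: 6 semitones over a fifth = diminished.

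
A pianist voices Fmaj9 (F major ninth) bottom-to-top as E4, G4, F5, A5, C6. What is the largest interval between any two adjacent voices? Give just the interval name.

minor seventh

Adjacent intervals: E4→G4 = minor third; G4→F5 = minor seventh; F5→A5 = major third; A5→C6 = minor third.
The largest is G4 to F5, a minor seventh (10 semitones).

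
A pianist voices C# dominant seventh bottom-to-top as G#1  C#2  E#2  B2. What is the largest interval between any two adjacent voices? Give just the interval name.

Adjacent intervals: G#1→C#2 = perfect fourth; C#2→E#2 = major third; E#2→B2 = diminished fifth.
The largest is E#2 to B2, a diminished fifth (6 semitones).

diminished fifth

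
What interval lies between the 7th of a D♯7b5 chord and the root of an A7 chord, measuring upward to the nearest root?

D♯7b5 has C♯ as its 7th, and A7 has A as its root.
6 letter names make it a sixth; at 8 semitones (a half step narrower than major) the quality is minor.

minor 6th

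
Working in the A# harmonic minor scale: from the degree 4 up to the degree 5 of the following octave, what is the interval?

A# harmonic minor: A# B# C# D# E# F# G##.
So we need the interval from D# up to E#.
From D# to E# is 14 semitones, exactly the major ninth.

major ninth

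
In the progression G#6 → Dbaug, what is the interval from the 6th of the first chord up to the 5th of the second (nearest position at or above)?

diminished fourth

The 6th of G#6 is E#; the 5th of Dbaug is A.
4 letter names make it a fourth; at 4 semitones (a half step narrower than perfect) the quality is diminished.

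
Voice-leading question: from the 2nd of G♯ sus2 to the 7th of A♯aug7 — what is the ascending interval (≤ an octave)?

G♯ sus2 has A♯ as its 2nd, and A♯aug7 has G♯ as its 7th.
7 letter names make it a seventh; at 10 semitones (a half step narrower than major) the quality is minor.

m7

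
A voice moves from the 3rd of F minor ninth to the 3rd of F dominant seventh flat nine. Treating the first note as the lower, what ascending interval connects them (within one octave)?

augmented unison

F minor ninth has Ab as its 3rd, and F dominant seventh flat nine has A as its 3rd.
Ab up to A is 1 semitone, a half step wider than a perfect unison, so the interval is augmented.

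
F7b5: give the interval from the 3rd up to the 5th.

Spelling the chord: F-A-Cb-Eb.
That puts A below Cb.
A up to Cb is 2 semitones, a whole step narrower than a major third, so the interval is diminished.

diminished third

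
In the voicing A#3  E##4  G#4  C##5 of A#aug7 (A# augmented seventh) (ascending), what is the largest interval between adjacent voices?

Adjacent intervals: A#3→E##4 = augmented fifth; E##4→G#4 = diminished third; G#4→C##5 = augmented fourth.
The largest is A#3 to E##4, an augmented fifth (8 semitones).

augmented 5th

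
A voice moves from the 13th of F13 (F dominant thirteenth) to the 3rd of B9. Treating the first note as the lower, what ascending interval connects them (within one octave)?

augmented unison

The 13th of F13 (F dominant thirteenth) is D; the 3rd of B9 is D♯.
1 letter names make it a unison; at 1 semitone (a half step wider than perfect) the quality is augmented.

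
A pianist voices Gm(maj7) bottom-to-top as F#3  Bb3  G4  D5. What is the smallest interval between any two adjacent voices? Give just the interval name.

diminished fourth

Adjacent intervals: F#3→Bb3 = diminished fourth; Bb3→G4 = major sixth; G4→D5 = perfect fifth.
The smallest is F#3 to Bb3, a diminished fourth (4 semitones).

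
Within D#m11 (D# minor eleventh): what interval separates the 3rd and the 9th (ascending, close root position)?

Spelling the chord: D#, F#, A#, C#, E#, G#.
3rd = F#; 9th = E#.
Counting 7 letters and 11 half steps from F# gives a major seventh.

M7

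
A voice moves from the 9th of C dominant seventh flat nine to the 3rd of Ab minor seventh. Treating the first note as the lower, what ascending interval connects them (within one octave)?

minor 7th

C dominant seventh flat nine has Db as its 9th, and Ab minor seventh has Cb as its 3rd.
Db up to Cb is 10 semitones, a half step narrower than a major seventh, so the interval is minor.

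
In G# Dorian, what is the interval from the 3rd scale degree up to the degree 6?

augmented fourth

G# dorian: G# A# B C# D# E# F#.
So we need the interval from B up to E#.
4 letter names make it a fourth; at 6 semitones (a half step wider than perfect) the quality is augmented.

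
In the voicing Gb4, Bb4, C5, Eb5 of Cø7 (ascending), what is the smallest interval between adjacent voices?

major second

Adjacent intervals: Gb4→Bb4 = major third; Bb4→C5 = major second; C5→Eb5 = minor third.
The smallest is Bb4 to C5, a major second (2 semitones).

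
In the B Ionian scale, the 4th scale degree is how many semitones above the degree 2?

The scale is B C# D# E F# G# A#.
C# up to E is a minor third — 3 semitones.

3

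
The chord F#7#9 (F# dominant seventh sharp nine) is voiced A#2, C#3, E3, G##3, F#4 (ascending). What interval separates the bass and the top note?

The outer voices are A#2 and F#4.
From A# to F#: 20 semitones over a thirteenth = minor.

minor 13th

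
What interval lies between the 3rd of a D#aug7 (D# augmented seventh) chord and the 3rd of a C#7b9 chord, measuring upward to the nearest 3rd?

minor 7th

D#aug7 (D# augmented seventh) has F## as its 3rd, and C#7b9 has E# as its 3rd.
F## up to E# is 10 semitones, a half step narrower than a major seventh, so the interval is minor.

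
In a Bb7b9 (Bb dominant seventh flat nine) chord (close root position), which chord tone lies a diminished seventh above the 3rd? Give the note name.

Cb

Bb7b9: Bb–D–F–Ab–Cb.
The 3rd is D. A diminished seventh above D is Cb.
Cb is the chord's 9th.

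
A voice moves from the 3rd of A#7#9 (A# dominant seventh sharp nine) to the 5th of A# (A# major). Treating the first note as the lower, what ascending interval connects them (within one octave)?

minor third

The 3rd of A#7#9 (A# dominant seventh sharp nine) is C##; the 5th of A# (A# major) is E#.
C## up to E# is 3 semitones, a half step narrower than a major third, so the interval is minor.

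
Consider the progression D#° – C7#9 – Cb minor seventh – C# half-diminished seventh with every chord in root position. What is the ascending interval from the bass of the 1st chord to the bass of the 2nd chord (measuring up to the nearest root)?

d7

The roots are D# and C.
From D# to C: 9 semitones over a seventh = diminished.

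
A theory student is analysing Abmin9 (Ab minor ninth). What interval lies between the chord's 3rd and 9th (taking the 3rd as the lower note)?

Abmin9 is spelled Ab-Cb-Eb-Gb-Bb.
The 3rd is Cb and the 9th is Bb.
Counting 7 letters and 11 half steps from Cb gives a major seventh.

M7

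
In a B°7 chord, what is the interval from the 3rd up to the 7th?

diminished fifth

Bdim7: B D F Ab.
So we need the interval from D up to Ab.
From D to Ab: 6 semitones over a fifth = diminished.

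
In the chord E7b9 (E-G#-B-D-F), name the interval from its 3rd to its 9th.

diminished 7th

3rd = G#; 9th = F.
From G# to F: 9 semitones over a seventh = diminished.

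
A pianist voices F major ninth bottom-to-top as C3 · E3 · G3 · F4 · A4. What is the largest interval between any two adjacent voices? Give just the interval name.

minor seventh

Adjacent intervals: C3→E3 = major third; E3→G3 = minor third; G3→F4 = minor seventh; F4→A4 = major third.
The largest is G3 to F4, a minor seventh (10 semitones).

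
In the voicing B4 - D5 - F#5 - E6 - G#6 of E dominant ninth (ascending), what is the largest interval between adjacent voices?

minor seventh

Adjacent intervals: B4→D5 = minor third; D5→F#5 = major third; F#5→E6 = minor seventh; E6→G#6 = major third.
The largest is F#5 to E6, a minor seventh (10 semitones).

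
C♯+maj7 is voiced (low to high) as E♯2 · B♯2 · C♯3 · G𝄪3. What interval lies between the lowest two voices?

perfect 5th

Those voices are E♯2 and B♯2.
E♯ up to B♯ spans 5 letter names and 7 semitones — a perfect fifth.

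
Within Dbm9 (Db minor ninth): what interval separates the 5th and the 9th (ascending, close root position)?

P5

Spelling the chord: Db–Fb–Ab–Cb–Eb.
5th = Ab; 9th = Eb.
Counting 5 letters and 7 half steps from Ab gives a perfect fifth.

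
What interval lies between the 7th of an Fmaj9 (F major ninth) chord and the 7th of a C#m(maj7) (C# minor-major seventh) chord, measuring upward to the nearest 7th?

Fmaj9 (F major ninth) has E as its 7th, and C#m(maj7) (C# minor-major seventh) has B# as its 7th.
5 letter names make it a fifth; at 8 semitones (a half step wider than perfect) the quality is augmented.

augmented fifth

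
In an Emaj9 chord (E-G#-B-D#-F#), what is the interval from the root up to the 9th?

M9

So we need the interval from E up to F#.
Counting 9 letters and 14 half steps from E gives a major ninth.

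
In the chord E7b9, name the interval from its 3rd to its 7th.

diminished fifth

The chord tones of E dominant seventh flat nine are E-G#-B-D-F.
3rd = G#; 7th = D.
G# up to D is 6 semitones, a half step narrower than a perfect fifth, so the interval is diminished.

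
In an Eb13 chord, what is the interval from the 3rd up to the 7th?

The chord tones of Eb dominant thirteenth are Eb, G, Bb, Db, F, C.
That puts G below Db.
From G to Db: 6 semitones over a fifth = diminished.

d5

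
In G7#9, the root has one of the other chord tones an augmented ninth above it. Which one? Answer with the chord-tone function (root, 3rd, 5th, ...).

9th

Spelling the chord: G, B, D, F, A♯.
The root is G. An augmented ninth above G is A♯.
A♯ is the chord's 9th.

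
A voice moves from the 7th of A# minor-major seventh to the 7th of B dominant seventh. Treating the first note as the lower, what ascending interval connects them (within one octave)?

The 7th of A# minor-major seventh is G##; the 7th of B dominant seventh is A.
From G## to A: 0 semitones over a second = diminished.

diminished second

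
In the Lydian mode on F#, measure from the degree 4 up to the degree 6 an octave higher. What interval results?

minor tenth

Spelling the Lydian mode on F#: F# G# A# B# C# D# E#.
The degree 4 is B# and the scale degree 6 (up an octave) is D#.
From B# to D#: 15 semitones over a tenth = minor.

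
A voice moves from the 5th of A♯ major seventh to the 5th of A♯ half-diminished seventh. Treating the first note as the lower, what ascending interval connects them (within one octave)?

diminished octave

A♯ major seventh has E♯ as its 5th, and A♯ half-diminished seventh has E as its 5th.
8 letter names make it an octave; at 11 semitones (a half step narrower than perfect) the quality is diminished.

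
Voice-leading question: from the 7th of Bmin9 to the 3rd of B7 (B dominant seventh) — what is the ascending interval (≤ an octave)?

The 7th of Bmin9 is A; the 3rd of B7 (B dominant seventh) is D#.
A up to D# is 6 semitones, a half step wider than a perfect fourth, so the interval is augmented.

augmented 4th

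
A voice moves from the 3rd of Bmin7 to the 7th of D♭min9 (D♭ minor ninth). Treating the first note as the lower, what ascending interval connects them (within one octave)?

The 3rd of Bmin7 is D; the 7th of D♭min9 (D♭ minor ninth) is C♭.
D up to C♭ is 9 semitones, a whole step narrower than a major seventh, so the interval is diminished.

diminished 7th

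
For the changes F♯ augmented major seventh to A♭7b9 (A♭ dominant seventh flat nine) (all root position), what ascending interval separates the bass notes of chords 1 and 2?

The roots are F♯ and A♭.
3 letter names make it a third; at 2 semitones (a whole step narrower than major) the quality is diminished.

d3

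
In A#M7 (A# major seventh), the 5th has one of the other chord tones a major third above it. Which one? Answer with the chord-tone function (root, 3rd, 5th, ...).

7th

A#M7 is spelled A#-C##-E#-G##.
The 5th is E#. A major third above E# is G##.
G## is the chord's 7th.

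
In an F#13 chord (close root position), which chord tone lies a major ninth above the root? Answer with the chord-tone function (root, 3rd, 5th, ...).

F# dominant thirteenth: F#-A#-C#-E-G#-D#.
The root is F#. A major ninth above F# is G#.
G# is the chord's 9th.

9th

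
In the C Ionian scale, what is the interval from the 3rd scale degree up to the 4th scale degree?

minor second

Spelling the C Ionian scale: C D E F G A B.
3rd scale degree = E; scale degree 4 = F.
From E to F: 1 semitone over a second = minor.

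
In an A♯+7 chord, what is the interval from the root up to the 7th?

minor seventh

The chord tones of A♯7#5 are A♯, C𝄪, E𝄪, G♯.
So we need the interval from A♯ up to G♯.
From A♯ to G♯: 10 semitones over a seventh = minor.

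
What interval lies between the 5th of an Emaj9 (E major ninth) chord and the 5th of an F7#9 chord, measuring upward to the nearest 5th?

Emaj9 (E major ninth) has B as its 5th, and F7#9 has C as its 5th.
B up to C is 1 semitone, a half step narrower than a major second, so the interval is minor.

minor 2nd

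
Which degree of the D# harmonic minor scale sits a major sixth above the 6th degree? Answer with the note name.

G#

The scale is D# E# F# G# A# B C##.
The 6th degree is B; a major sixth above that is G# — scale degree 4.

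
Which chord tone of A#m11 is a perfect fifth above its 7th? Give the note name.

D#

A#m11: A#, C#, E#, G#, B#, D#.
The 7th is G#. A perfect fifth above G# is D#.
D# is the chord's 11th.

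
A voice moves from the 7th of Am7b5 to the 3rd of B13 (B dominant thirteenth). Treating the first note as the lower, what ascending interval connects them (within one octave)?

The 7th of Am7b5 is G; the 3rd of B13 (B dominant thirteenth) is D♯.
G up to D♯ is 8 semitones, a half step wider than a perfect fifth, so the interval is augmented.

augmented fifth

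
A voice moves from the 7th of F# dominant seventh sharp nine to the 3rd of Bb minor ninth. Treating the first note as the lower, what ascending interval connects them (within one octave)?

F# dominant seventh sharp nine has E as its 7th, and Bb minor ninth has Db as its 3rd.
From E to Db: 9 semitones over a seventh = diminished.

d7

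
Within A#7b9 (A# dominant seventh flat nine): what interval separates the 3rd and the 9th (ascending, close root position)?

diminished seventh

The chord tones of A#7b9 are A# C## E# G# B.
That puts C## below B.
7 letter names make it a seventh; at 9 semitones (a whole step narrower than major) the quality is diminished.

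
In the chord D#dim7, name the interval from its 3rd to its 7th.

diminished fifth

The chord tones of D# diminished seventh are D#–F#–A–C.
So we need the interval from F# up to C.
From F# to C: 6 semitones over a fifth = diminished.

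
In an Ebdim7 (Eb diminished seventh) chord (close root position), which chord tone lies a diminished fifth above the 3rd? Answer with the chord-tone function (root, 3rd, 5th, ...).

7th

Spelling the chord: Eb Gb Bbb Dbb.
The 3rd is Gb. A diminished fifth above Gb is Dbb.
Dbb is the chord's 7th.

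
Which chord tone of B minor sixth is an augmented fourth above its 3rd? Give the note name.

The chord tones of Bm6 are B–D–F#–G#.
The 3rd is D. An augmented fourth above D is G#.
G# is the chord's 6th.

G#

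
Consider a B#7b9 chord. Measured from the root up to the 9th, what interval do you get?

B#7b9 (B# dominant seventh flat nine) is spelled B#, D##, F##, A#, C#.
That puts B# below C#.
9 letter names make it a ninth; at 13 semitones (a half step narrower than major) the quality is minor.

m9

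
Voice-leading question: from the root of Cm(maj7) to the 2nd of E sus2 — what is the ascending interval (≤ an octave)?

Cm(maj7) has C as its root, and E sus2 has F# as its 2nd.
4 letter names make it a fourth; at 6 semitones (a half step wider than perfect) the quality is augmented.

augmented fourth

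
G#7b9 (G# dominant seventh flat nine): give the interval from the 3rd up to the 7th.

G#7b9 is spelled G# B# D# F# A.
So we need the interval from B# up to F#.
From B# to F#: 6 semitones over a fifth = diminished.

diminished fifth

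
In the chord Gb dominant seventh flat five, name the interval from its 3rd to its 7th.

Spelling the chord: Gb–Bb–Dbb–Fb.
The 3rd is Bb and the 7th is Fb.
From Bb to Fb: 6 semitones over a fifth = diminished.

diminished 5th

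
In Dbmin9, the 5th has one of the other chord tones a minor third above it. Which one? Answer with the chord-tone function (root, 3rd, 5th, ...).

Spelling the chord: Db, Fb, Ab, Cb, Eb.
The 5th is Ab. A minor third above Ab is Cb.
Cb is the chord's 7th.

7th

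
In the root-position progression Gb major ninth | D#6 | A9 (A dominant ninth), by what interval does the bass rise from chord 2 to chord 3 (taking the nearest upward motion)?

The roots are D# and A.
D# up to A is 6 semitones, a half step narrower than a perfect fifth, so the interval is diminished.

diminished fifth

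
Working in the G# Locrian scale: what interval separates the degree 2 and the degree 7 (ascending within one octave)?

major sixth

Spelling the G# Locrian scale: G# A B C# D E F#.
Degree 2 = A; scale degree 7 = F#.
A up to F# spans 6 letter names and 9 semitones — a major sixth.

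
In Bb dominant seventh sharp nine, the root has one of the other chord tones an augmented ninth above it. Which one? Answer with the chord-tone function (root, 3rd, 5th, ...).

9th

The chord tones of Bb dominant seventh sharp nine are Bb, D, F, Ab, C#.
The root is Bb. An augmented ninth above Bb is C#.
C# is the chord's 9th.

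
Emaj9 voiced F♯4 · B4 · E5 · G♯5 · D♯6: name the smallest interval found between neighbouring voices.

major third

Adjacent intervals: F♯4→B4 = perfect fourth; B4→E5 = perfect fourth; E5→G♯5 = major third; G♯5→D♯6 = perfect fifth.
The smallest is E5 to G♯5, a major third (4 semitones).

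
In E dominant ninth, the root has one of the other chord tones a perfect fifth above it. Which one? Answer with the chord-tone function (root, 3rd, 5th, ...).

5th

Spelling the chord: E G# B D F#.
The root is E. A perfect fifth above E is B.
B is the chord's 5th.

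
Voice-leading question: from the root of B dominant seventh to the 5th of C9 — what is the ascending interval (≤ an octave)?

minor 6th

B dominant seventh has B as its root, and C9 has G as its 5th.
6 letter names make it a sixth; at 8 semitones (a half step narrower than major) the quality is minor.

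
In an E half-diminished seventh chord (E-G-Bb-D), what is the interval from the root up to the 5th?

diminished fifth

That puts E below Bb.
From E to Bb: 6 semitones over a fifth = diminished.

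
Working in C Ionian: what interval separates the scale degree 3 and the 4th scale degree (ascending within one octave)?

m2

C major: C D E F G A B.
The scale degree 3 is E and the scale degree 4 is F.
From E to F: 1 semitone over a second = minor.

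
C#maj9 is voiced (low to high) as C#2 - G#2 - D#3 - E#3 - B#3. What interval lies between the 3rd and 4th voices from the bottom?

major second

Those voices are D#3 and E#3.
Counting 2 letters and 2 half steps from D# gives a major second.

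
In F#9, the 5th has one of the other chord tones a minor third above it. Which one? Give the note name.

E

F#9: F#, A#, C#, E, G#.
The 5th is C#. A minor third above C# is E.
E is the chord's 7th.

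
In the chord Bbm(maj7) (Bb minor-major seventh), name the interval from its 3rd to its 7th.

augmented fifth

BbmM7 (Bb minor-major seventh) is spelled Bb, Db, F, A.
3rd = Db; 7th = A.
From Db to A: 8 semitones over a fifth = augmented.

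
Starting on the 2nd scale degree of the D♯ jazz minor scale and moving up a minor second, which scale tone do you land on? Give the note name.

F#

The scale is D♯ E♯ F♯ G♯ A♯ B♯ C𝄪.
The 2nd scale degree is E♯; a minor second above that is F♯ — scale degree 3.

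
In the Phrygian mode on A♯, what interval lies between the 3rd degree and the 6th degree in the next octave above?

perfect eleventh

The scale runs A♯ B C♯ D♯ E♯ F♯ G♯.
So we need the interval from C♯ up to F♯.
From C♯ to F♯ is 17 semitones, exactly the perfect eleventh.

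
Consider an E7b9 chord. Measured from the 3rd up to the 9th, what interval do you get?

E dominant seventh flat nine is spelled E-G♯-B-D-F.
The 3rd is G♯ and the 9th is F.
7 letter names make it a seventh; at 9 semitones (a whole step narrower than major) the quality is diminished.

diminished seventh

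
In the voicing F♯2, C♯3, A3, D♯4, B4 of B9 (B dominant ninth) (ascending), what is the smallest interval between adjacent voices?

Adjacent intervals: F♯2→C♯3 = perfect fifth; C♯3→A3 = minor sixth; A3→D♯4 = augmented fourth; D♯4→B4 = minor sixth.
The smallest is A3 to D♯4, an augmented fourth (6 semitones).

augmented 4th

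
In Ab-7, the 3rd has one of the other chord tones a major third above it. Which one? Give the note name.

Ab-7 (Ab minor seventh) is spelled Ab-Cb-Eb-Gb.
The 3rd is Cb. A major third above Cb is Eb.
Eb is the chord's 5th.

Eb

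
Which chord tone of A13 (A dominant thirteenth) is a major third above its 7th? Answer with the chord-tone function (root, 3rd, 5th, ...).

9th

The chord tones of A dominant thirteenth are A C# E G B F#.
The 7th is G. A major third above G is B.
B is the chord's 9th.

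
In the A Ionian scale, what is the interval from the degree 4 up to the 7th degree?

A major: A B C♯ D E F♯ G♯.
Degree 4 = D; 7th scale degree = G♯.
D up to G♯ is 6 semitones, a half step wider than a perfect fourth, so the interval is augmented.

augmented 4th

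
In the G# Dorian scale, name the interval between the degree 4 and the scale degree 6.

The scale runs G# A# B C# D# E# F#.
The degree 4 is C# and the 6th degree is E#.
From C# to E# is 4 semitones, exactly the major third.

major 3rd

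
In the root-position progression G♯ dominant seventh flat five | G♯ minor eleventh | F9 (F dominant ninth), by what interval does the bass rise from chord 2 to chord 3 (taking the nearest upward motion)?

The roots are G♯ and F.
7 letter names make it a seventh; at 9 semitones (a whole step narrower than major) the quality is diminished.

diminished seventh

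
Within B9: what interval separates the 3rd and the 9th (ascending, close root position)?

B9 is spelled B-D♯-F♯-A-C♯.
So we need the interval from D♯ up to C♯.
From D♯ to C♯: 10 semitones over a seventh = minor.

minor seventh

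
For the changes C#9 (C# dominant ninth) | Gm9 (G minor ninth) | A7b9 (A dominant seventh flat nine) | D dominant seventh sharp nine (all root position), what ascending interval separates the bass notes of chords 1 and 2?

d5

The roots are C# and G.
5 letter names make it a fifth; at 6 semitones (a half step narrower than perfect) the quality is diminished.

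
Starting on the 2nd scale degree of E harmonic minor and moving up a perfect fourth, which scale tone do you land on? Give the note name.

B

The scale is E F# G A B C D#.
The 2nd scale degree is F#; a perfect fourth above that is B — scale degree 5.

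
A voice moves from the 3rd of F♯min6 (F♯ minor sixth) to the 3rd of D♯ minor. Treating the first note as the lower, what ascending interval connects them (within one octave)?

F♯min6 (F♯ minor sixth) has A as its 3rd, and D♯ minor has F♯ as its 3rd.
Counting 6 letters and 9 half steps from A gives a major sixth.

major sixth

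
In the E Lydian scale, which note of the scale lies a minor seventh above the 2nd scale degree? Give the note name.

E

The scale is E F♯ G♯ A♯ B C♯ D♯.
The 2nd scale degree is F♯; a minor seventh above that is E — scale degree 1.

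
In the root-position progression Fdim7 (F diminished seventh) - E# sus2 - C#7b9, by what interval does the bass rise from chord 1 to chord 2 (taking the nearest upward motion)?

The roots are F and E#.
7 letter names make it a seventh; at 12 semitones (a half step wider than major) the quality is augmented.

augmented seventh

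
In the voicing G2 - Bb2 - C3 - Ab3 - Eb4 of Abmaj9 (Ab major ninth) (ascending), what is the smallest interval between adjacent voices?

major second

Adjacent intervals: G2→Bb2 = minor third; Bb2→C3 = major second; C3→Ab3 = minor sixth; Ab3→Eb4 = perfect fifth.
The smallest is Bb2 to C3, a major second (2 semitones).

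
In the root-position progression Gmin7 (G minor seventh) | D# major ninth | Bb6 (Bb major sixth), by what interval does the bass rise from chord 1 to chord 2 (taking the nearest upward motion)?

The roots are G and D#.
5 letter names make it a fifth; at 8 semitones (a half step wider than perfect) the quality is augmented.

augmented fifth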